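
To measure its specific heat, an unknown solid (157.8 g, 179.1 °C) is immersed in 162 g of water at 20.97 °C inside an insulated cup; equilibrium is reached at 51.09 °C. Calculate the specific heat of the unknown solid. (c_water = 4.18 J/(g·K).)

c ≈ 1.01 J/(g·K)

Heat lost by the unknown solid = heat gained by the water:
157.8×c×(179.1 − 51.09) = 162×4.18×(51.09 − 20.97)
20200 c = 20396  ⇒  c ≈ 1.01 J/(g·K)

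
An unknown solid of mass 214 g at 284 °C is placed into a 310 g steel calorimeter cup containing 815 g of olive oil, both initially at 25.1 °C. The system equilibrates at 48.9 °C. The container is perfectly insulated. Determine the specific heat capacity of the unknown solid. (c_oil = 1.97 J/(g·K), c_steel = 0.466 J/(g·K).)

c ≈ 0.828 J/(g·K)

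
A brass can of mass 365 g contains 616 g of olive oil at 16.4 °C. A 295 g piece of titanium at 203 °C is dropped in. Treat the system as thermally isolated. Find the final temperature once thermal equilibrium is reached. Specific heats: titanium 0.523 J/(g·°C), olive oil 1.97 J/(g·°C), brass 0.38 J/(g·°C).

T_f = Σ m_i c_i T_i / Σ m_i c_i:
T_f = (154.28×203 + 1213.5×16.4 + 138.7×16.4) / (154.28 + 1213.5 + 138.7)
    = 53496 / 1506.5 ≈ 35.51 °C

T_f ≈ 35.5 °C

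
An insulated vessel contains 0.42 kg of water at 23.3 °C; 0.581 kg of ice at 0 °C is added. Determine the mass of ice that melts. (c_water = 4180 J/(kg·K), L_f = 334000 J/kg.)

m_melted ≈ 0.122 kg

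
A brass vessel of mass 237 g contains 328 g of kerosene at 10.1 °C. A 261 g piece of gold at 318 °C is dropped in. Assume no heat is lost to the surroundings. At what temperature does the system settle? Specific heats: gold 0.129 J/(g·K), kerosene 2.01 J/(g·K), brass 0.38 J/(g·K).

T_f ≈ 23.3 °C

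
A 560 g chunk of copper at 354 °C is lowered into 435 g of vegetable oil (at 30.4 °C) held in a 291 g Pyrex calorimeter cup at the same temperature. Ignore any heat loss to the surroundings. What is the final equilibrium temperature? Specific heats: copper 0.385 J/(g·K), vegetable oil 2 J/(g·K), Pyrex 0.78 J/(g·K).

Setting the total heat transfer to zero:
560*0.385*(T − 354) + 435*2*(T − 30.4) + 291*0.78*(T − 30.4) = 0
1312.6 T = 109671
T = 109671 / 1312.6 = 83.6 °C

T_f ≈ 83.6 °C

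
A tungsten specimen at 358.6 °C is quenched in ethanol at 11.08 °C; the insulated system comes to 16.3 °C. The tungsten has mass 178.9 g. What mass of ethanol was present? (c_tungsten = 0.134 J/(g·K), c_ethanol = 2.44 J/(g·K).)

m ≈ 644 g

Conservation of energy gives ΣQ = 0:
178.9·0.134·(16.3 − 358.6) + m·2.44·(16.3 − 11.08) = 0
12.74 m = 8205.8
m = 8205.8/12.74 ≈ 644.3 g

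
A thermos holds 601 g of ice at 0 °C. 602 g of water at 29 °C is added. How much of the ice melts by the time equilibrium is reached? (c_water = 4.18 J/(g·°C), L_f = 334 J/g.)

Cooling the water to 0 °C releases 602×4.18×29 = 72974 J.
Fully melting the ice requires m_ice L_f = 601×334 = 200734 J.
72974 J < 200734 J, so only part of the ice melts and the system sits at 0 °C.
Mass melted = 72974/334 ≈ 218.5 g.

m_melted ≈ 218 g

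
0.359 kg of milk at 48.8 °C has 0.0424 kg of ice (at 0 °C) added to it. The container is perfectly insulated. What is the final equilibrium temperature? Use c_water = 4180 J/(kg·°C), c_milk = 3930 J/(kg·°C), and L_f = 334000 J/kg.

T_f ≈ 34.4 °C

Net heat exchanged in the isolated system is zero:
latent heat to melt: 0.0424·334000 = 14162; meltwater 0→T: 0.0424·4180·T = 177.23 T; milk cools: 0.359·3930·(T − 48.8) = 1410.9(T − 48.8)
1588.1 T = 68850 − 14162 = 54689
T ≈ 34.44 °C — above 0 °C, consistent with complete melting.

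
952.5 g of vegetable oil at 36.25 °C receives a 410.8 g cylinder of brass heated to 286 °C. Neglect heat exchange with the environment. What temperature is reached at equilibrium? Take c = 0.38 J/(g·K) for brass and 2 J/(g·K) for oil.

T_f ≈ 55.2 °C

Set heat shed by the hot body equal to heat absorbed by the cold body:
410.8*0.38*(286 − T) = 952.5*2*(T − 36.25)
156.1(286 − T) = 1905(T − 36.25)
2061.1 T = 113702  ⇒  T ≈ 55.17 °C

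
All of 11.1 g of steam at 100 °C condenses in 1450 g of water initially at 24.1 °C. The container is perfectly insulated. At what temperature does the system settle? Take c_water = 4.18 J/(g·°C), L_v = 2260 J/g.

T_f ≈ 28.8 °C

Energy balance with sensible and latent terms:
latent heat released on condensation: 11.1×2260 = 25086; condensate cools 100→T: 11.1×4.18×(T − 100) = 46.4(T − 100); water warms: 1450×4.18×(T − 24.1) = 6061(T − 24.1)
6107.4 T = 25086 + 4639.8 + 146070 = 175796
T ≈ 28.78 °C, under the boiling point, so the assumption holds.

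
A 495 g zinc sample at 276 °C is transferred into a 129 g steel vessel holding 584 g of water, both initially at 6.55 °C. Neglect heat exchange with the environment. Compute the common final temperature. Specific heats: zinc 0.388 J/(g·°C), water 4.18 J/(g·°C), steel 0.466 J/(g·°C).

Net heat exchanged in the isolated system is zero:
495*0.388*(T − 276) + 584*4.18*(T − 6.55) + 129*0.466*(T − 6.55) = 0
(192.06 + 2441.1 + 60.11) T = 192.06*276 + 2441.1*6.55 + 60.11*6.55
T = 69392/2693.3 ≈ 25.76 °C

T_f ≈ 25.8 °C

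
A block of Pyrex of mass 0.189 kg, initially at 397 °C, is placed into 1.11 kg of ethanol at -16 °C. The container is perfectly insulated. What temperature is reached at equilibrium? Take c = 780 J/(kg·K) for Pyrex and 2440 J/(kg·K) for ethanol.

With ΣQ=0 the equilibrium temperature is the m·c-weighted mean:
T_f = (147.42*397 + 2708.4*(-16)) / (147.42 + 2708.4)
    = 15191 / 2855.8 ≈ 5.32 °C

T_f ≈ 5.3 °C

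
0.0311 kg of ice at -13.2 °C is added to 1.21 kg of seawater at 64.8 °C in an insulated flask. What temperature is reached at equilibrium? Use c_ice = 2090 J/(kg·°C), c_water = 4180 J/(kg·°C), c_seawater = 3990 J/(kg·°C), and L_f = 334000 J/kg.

T_f ≈ 60.8 °C

Setting the total heat transfer to zero:
ice -13.2→0 °C: 0.0311·2090·13.2 = 857.99
  latent heat to melt: 0.0311·334000 = 10387
  warm the meltwater: 130 T
  seawater: 4827.9(T − 64.8)
4957.9 T = 312848 − 11245 = 301603
T ≈ 60.83 °C. Since T > 0 °C, the all-ice-melts assumption holds.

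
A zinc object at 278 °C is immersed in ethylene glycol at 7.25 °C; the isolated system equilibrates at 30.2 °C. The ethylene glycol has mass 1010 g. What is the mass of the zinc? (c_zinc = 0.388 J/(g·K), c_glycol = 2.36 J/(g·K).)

m ≈ 569 g

|Q_zinc| = |Q_glycol|:
m·0.388·(278 − 30.2) = 1010·2.36·(30.2 − 7.25)
96.15 m = 54704  ⇒  m ≈ 569 g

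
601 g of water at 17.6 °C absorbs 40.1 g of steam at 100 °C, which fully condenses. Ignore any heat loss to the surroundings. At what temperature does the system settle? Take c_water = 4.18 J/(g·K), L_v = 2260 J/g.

Let T be the final temperature. ΣQ_i = 0:
steam→water at 100 °C releases m L_v = 40.1×2260 = 90626
  condensed water 100 °C→T: 167.62(T − 100)
  original water: 2512.2(T − 17.6)
2679.8 T = 90626 + 16762 + 44214 = 151602
T ≈ 56.57 °C, under the boiling point, so the assumption holds.

T_f ≈ 56.6 °C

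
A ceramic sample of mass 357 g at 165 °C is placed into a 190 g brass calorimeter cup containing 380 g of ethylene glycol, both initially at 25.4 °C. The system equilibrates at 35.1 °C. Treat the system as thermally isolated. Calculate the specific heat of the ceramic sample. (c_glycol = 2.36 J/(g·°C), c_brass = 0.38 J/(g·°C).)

Let T be the final temperature. ΣQ_i = 0:
357×c×(35.1 − 165) + 380×2.36×(35.1 − 25.4) + 190×0.38×(35.1 − 25.4) = 0
-46374 c = -9399.3
c = -9399.3/-46374 ≈ 0.2027 J/(g·°C)

c ≈ 0.203 J/(g·°C)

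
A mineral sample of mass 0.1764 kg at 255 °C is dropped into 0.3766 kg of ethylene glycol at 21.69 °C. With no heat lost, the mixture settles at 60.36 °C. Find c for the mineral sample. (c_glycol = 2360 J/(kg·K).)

Heat gained plus heat lost sum to zero:
0.1764×c×(60.36 − 255) + 0.3766×2360×(60.36 − 21.69) = 0
-34.33 c = -34369
c = -34369/-34.33 ≈ 1001 J/(kg·K)

c ≈ 1000 J/(kg·K)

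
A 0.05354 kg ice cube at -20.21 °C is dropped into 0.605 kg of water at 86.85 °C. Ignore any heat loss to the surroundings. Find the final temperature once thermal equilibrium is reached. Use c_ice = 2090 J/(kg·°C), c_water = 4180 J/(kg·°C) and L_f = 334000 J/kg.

Net heat exchanged in the isolated system is zero:
warm ice to 0 °C: 0.05354·2090·(0 − (-20.21)) = 2261.5
  melt ice: 0.05354·334000 = 17882
  warm the meltwater: 223.8 T
  water cools: 0.605·4180·(T − 86.85) = 2528.9(T − 86.85)
2752.7 T = 219635 − 20144 = 199491
T ≈ 72.47 °C (positive, so assuming full melt was valid).

T_f ≈ 72.5 °C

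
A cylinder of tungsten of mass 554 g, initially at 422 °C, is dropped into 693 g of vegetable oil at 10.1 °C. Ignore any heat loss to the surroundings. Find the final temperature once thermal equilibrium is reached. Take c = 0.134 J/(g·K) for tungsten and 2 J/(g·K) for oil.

T_f ≈ 31.0 °C

Heat lost by the tungsten equals heat gained by the oil:
554·0.134·(422 − T) = 693·2·(T − 10.1)
74.24(422 − T) = 1386(T − 10.1)
1460.2 T = 45326  ⇒  T ≈ 31.04 °C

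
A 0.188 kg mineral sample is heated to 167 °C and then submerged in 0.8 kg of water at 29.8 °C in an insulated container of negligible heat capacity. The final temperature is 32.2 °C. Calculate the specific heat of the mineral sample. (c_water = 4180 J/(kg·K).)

m_s c (T_s − T_f) = m_water c_water (T_f − T_0):
0.188×c×(167 − 32.2) = 0.8×4180×(32.2 − 29.8)
25.34 c = 8025.6  ⇒  c ≈ 316.7 J/(kg·K)

c ≈ 317 J/(kg·K)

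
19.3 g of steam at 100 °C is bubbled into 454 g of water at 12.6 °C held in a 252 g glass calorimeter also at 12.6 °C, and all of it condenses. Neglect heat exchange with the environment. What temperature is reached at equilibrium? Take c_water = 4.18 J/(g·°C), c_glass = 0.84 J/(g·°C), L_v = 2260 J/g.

Energy balance with sensible and latent terms:
latent heat released on condensation: 19.3×2260 = 43618; condensate cools 100→T: 19.3×4.18×(T − 100) = 80.67(T − 100); water warms: 454×4.18×(T − 12.6) = 1897.7(T − 12.6); glass cup: 252×0.84×(T − 12.6) = 211.68(T − 12.6)
2190.1 T = 43618 + 8067.4 + 26578 = 78264
T ≈ 35.74 °C, under the boiling point, so the assumption holds.

T_f ≈ 35.7 °C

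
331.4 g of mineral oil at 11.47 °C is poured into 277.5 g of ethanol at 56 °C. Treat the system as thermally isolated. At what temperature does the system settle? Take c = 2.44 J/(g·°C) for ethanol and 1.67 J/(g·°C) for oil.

T_f ≈ 36.0 °C

Heat lost by the ethanol equals heat gained by the oil:
277.5·2.44·(56 − T) = 331.4·1.67·(T − 11.47)
677.1(56 − T) = 553.44(T − 11.47)
1230.5 T = 44266  ⇒  T ≈ 35.97 °C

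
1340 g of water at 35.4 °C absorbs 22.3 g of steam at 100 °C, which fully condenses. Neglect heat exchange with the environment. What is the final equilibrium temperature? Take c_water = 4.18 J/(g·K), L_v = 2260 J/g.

Taking heat into each body as positive, Σ m c ΔT = 0:
steam→water at 100 °C releases m L_v = 22.3·2260 = 50398
  condensed water 100 °C→T: 93.21(T − 100)
  original water: 5601.2(T − 35.4)
5694.4 T = 50398 + 9321.4 + 198282 = 258002
T ≈ 45.31 °C, under the boiling point, so the assumption holds.

T_f ≈ 45.3 °C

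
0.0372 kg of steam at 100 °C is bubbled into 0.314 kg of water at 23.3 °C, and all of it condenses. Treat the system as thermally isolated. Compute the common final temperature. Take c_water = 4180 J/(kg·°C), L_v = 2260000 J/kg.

T_f ≈ 88.7 °C

Net heat exchanged in the isolated system is zero:
condense steam: −0.0372·2260000 = −84072; condensed water 100 °C→T: 155.5(T − 100); water warms: 0.314·4180·(T − 23.3) = 1312.5(T − 23.3)
1468 T = 84072 + 15550 + 30582 = 130203
T ≈ 88.69 °C (< 100 °C, so full condensation is consistent).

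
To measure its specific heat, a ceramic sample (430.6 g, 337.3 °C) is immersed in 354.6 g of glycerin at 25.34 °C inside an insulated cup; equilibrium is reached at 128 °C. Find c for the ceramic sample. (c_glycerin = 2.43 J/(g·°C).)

c ≈ 0.982 J/(g·°C)

Conservation of energy gives ΣQ = 0:
430.6·c·(128 − 337.3) + 354.6·2.43·(128 − 25.34) = 0
-90125 c = -88460
c = -88460/-90125 ≈ 0.9815 J/(g·°C)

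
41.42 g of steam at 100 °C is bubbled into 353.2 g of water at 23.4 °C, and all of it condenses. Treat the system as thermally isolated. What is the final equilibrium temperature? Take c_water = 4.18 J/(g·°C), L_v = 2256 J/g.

Sum of m c ΔT and latent-heat terms is zero:
latent heat released on condensation: 41.42×2256 = 93444; condensed water 100 °C→T: 173.14(T − 100); original water: 1476.4(T − 23.4)
1649.5 T = 93444 + 17314 + 34547 = 145304
T ≈ 88.09 °C, under the boiling point, so the assumption holds.

T_f ≈ 88.1 °C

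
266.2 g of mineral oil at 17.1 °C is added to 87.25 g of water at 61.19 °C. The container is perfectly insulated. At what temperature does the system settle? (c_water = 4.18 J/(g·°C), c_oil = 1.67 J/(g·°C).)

T_f ≈ 37.0 °C

With ΣQ=0 the equilibrium temperature is the m·c-weighted mean:
T_f = (364.7·61.19 + 444.55·17.1) / (364.7 + 444.55)
    = 29918 / 809.26 ≈ 36.97 °C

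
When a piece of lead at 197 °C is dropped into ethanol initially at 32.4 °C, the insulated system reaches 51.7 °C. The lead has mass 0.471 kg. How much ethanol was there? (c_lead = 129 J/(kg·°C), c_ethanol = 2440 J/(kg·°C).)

m ≈ 0.187 kg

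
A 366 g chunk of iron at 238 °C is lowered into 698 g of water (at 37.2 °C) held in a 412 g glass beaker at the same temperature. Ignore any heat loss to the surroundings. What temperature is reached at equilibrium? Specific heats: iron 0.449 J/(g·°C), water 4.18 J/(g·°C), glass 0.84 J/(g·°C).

T_f ≈ 46.8 °C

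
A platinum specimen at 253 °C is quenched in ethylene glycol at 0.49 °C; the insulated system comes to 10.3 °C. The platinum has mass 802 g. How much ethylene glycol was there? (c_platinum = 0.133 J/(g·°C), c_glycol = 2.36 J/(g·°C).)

Heat lost by the platinum = heat gained by the glycol:
802×0.133×(253 − 10.3) = m×2.36×(10.3 − 0.49)
23.15 m = 25888  ⇒  m ≈ 1118 g

m ≈ 1120 g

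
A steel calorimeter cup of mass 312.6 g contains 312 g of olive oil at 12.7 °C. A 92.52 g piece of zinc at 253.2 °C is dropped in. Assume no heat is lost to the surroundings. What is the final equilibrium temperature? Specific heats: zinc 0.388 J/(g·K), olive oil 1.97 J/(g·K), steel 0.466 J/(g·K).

Taking heat into each body as positive, Σ m c ΔT = 0:
92.52×0.388×(T − 253.2) + 312×1.97×(T − 12.7) + 312.6×0.466×(T − 12.7) = 0
796.21 T = 18745
T = 18745 / 796.21 = 23.5 °C

T_f ≈ 23.5 °C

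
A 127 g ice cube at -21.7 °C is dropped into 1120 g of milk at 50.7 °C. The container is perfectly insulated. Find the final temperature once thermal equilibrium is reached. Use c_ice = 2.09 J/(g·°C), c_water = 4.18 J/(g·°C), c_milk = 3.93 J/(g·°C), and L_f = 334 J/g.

T_f ≈ 35.5 °C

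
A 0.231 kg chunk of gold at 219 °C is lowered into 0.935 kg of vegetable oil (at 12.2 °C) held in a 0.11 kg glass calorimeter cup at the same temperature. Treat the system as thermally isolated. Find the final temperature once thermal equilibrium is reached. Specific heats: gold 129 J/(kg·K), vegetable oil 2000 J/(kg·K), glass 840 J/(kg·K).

Setting the total heat transfer to zero:
0.231*129*(T − 219) + 0.935*2000*(T − 12.2) + 0.11*840*(T − 12.2) = 0
(29.8 + 1870 + 92.4) T = 29.8*219 + 1870*12.2 + 92.4*12.2
T = 30467/1992.2 ≈ 15.29 °C

T_f ≈ 15.3 °C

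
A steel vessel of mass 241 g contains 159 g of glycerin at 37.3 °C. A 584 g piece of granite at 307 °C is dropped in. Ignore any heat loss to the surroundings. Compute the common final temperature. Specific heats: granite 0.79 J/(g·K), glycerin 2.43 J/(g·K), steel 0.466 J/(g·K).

Energy conservation, ΣQ = 0:
584*0.79*(T − 307) + 159*2.43*(T − 37.3) + 241*0.466*(T − 37.3) = 0
461.36(T − 307) + 386.37(T − 37.3) + 112.31(T − 37.3) = 0
960.04 T = 160238
T ≈ 166.91 °C

T_f ≈ 166.9 °C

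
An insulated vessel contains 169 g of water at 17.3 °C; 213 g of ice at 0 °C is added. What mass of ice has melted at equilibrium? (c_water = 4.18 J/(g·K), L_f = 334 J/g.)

m_melted ≈ 36.6 g

Heat available from the water dropping to 0 °C: 169×4.18×17.3 = 12221 J.
Melting all 213 g of ice would need 213×334 = 71142 J.
Since 12221 < 71142 J, not all the ice melts; equilibrium is at 0 °C.
m_melted×334 = 12221  ⇒  m_melted ≈ 36.59 g.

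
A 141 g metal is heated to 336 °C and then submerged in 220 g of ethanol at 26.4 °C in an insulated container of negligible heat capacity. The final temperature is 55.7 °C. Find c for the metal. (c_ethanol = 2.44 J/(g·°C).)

Let T be the final temperature. ΣQ_i = 0:
141·c·(55.7 − 336) + 220·2.44·(55.7 − 26.4) = 0
-39522 c = -15728
c = -15728/-39522 ≈ 0.398 J/(g·°C)

c ≈ 0.398 J/(g·°C)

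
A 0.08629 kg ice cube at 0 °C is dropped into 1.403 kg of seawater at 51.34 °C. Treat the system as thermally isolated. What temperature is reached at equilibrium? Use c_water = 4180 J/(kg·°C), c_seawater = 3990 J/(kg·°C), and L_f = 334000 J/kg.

Energy balance with sensible and latent terms:
fusion: m_ice L_f = 0.08629·334000 = 28821
  meltwater 0→T: 0.08629·4180·T = 360.69 T
  seawater cools: 1.403·3990·(T − 51.34) = 5598(T − 51.34)
5958.7 T = 287400 − 28821 = 258579
T ≈ 43.40 °C. Since T > 0 °C, the all-ice-melts assumption holds.

T_f ≈ 43.4 °C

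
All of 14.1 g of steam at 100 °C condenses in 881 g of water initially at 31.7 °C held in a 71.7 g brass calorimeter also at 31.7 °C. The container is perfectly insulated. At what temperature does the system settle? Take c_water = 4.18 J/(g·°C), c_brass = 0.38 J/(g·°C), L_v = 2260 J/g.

T_f ≈ 41.2 °C

Conservation of energy gives ΣQ = 0:
condense steam: −14.1·2260 = −31866
  condensate cools 100→T: 14.1·4.18·(T − 100) = 58.94(T − 100)
  water warms: 881·4.18·(T − 31.7) = 3682.6(T − 31.7)
  cup: 27.25(T − 31.7)
3768.8 T = 31866 + 5893.8 + 117601 = 155361
T ≈ 41.22 °C, under the boiling point, so the assumption holds.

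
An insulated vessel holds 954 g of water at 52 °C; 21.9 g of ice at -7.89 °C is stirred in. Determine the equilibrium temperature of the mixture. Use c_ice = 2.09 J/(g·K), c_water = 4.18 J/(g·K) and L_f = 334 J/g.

Conservation of energy gives ΣQ = 0:
warm ice to 0 °C: 21.9·2.09·(0 − (-7.89)) = 361.13; melt ice: 21.9·334 = 7314.6; meltwater 0→T: 21.9·4.18·T = 91.54 T; water: 3987.7(T − 52)
4079.3 T = 207361 − 7675.7 = 199686
T ≈ 48.95 °C. Since T > 0 °C, the all-ice-melts assumption holds.

T_f ≈ 49.0 °C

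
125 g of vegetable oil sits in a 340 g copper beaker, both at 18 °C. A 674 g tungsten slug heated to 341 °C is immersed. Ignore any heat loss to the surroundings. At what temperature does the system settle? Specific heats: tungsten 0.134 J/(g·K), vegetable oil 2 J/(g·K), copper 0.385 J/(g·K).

T_f ≈ 79.9 °C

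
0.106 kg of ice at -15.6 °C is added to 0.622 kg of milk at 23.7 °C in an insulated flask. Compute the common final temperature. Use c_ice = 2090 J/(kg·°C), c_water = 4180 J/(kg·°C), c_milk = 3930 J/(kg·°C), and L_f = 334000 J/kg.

Taking heat into each body as positive, Σ m c ΔT = 0:
warm ice to 0 °C: 0.106·2090·(0 − (-15.6)) = 3456; melt ice: 0.106·334000 = 35404; meltwater 0→T: 0.106·4180·T = 443.08 T; milk cools: 0.622·3930·(T − 23.7) = 2444.5(T − 23.7)
2887.5 T = 57934 − 38860 = 19074
T ≈ 6.61 °C. Since T > 0 °C, the all-ice-melts assumption holds.

T_f ≈ 6.6 °C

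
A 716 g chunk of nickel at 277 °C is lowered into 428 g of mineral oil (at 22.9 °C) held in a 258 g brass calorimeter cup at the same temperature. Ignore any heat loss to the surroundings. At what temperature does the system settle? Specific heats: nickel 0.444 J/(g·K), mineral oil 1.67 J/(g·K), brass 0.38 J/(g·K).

T_f is the heat-capacity-weighted average of the initial temperatures:
T_f = (317.9·277 + 714.76·22.9 + 98.04·22.9) / (317.9 + 714.76 + 98.04)
    = 106673 / 1130.7 ≈ 94.34 °C

T_f ≈ 94.3 °C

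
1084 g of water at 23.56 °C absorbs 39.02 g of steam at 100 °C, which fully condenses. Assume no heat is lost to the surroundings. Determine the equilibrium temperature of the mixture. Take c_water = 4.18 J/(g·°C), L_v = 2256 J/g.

T_f ≈ 45.0 °C

Taking heat into each body as positive, Σ m c ΔT = 0:
latent heat released on condensation: 39.02×2256 = 88029
  condensate cools 100→T: 39.02×4.18×(T − 100) = 163.1(T − 100)
  water warms: 1084×4.18×(T − 23.56) = 4531.1(T − 23.56)
4694.2 T = 88029 + 16310 + 106753 = 211093
T ≈ 44.97 °C, under the boiling point, so the assumption holds.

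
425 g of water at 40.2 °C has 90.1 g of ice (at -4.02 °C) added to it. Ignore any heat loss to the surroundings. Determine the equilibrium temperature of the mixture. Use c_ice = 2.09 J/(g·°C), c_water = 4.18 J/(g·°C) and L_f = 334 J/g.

T_f ≈ 18.8 °C

Net heat exchanged in the isolated system is zero:
ice -4.02→0 °C: 90.1·2.09·4.02 = 757
  fusion: m_ice L_f = 90.1·334 = 30093
  warm the meltwater: 376.62 T
  water: 1776.5(T − 40.2)
2153.1 T = 71415 − 30850 = 40565
T ≈ 18.84 °C — above 0 °C, consistent with complete melting.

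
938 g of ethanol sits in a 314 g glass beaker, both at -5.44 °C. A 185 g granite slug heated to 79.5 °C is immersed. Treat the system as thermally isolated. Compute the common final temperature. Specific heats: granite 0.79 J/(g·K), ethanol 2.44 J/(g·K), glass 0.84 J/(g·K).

T_f ≈ -0.8 °C

Net heat exchanged in the isolated system is zero:
185*0.79*(T − 79.5) + 938*2.44*(T − (-5.44)) + 314*0.84*(T − (-5.44)) = 0
146.15(T − 79.5) + 2288.7(T − (-5.44)) + 263.76(T − (-5.44)) = 0
(146.15 + 2288.7 + 263.76) T = 146.15*79.5 + 2288.7*(-5.44) + 263.76*(-5.44)
T = -2266.6/2698.6 ≈ -0.84 °C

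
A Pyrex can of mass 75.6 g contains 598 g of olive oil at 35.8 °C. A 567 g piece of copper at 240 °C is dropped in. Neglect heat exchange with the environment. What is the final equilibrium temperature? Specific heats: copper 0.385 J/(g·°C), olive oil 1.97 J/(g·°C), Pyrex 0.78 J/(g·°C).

T_f ≈ 66.4 °C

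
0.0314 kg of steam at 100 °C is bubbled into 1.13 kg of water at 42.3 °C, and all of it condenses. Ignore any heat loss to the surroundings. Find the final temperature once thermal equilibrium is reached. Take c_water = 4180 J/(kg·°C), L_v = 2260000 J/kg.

T_f ≈ 58.5 °C

Energy conservation, ΣQ = 0:
steam→water at 100 °C releases m L_v = 0.0314×2260000 = 70964
  condensed water 100 °C→T: 131.25(T − 100)
  original water: 4723.4(T − 42.3)
4854.7 T = 70964 + 13125 + 199800 = 283889
T ≈ 58.48 °C — below 100 °C, confirming all the steam condensed.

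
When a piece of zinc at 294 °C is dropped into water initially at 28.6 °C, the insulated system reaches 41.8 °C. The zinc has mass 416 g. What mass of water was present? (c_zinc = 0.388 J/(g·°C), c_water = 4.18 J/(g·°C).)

m ≈ 738 g

Heat lost by the zinc = heat gained by the water:
416·0.388·(294 − 41.8) = m·4.18·(41.8 − 28.6)
55.18 m = 40707  ⇒  m ≈ 737.8 g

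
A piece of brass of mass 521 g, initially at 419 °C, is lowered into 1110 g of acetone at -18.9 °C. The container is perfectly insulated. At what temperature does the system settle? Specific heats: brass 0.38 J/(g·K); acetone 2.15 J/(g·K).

T_f is the heat-capacity-weighted average of the initial temperatures:
T_f = (197.98·419 + 2386.5·(-18.9)) / (197.98 + 2386.5)
    = 37849 / 2584.5 ≈ 14.64 °C

T_f ≈ 14.6 °C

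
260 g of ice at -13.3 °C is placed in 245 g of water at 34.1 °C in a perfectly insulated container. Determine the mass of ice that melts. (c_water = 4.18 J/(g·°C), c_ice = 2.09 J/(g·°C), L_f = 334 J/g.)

m_melted ≈ 82.9 g

Cooling the water to 0 °C releases 245·4.18·34.1 = 34922 J.
Warming the ice to 0 °C takes 260·2.09·13.3 = 7227.2 J, leaving 27695 J for melting.
Fully melting the ice requires m_ice L_f = 260·334 = 86840 J.
Since 27695 < 86840 J, not all the ice melts; equilibrium is at 0 °C.
Mass melted = 27695/334 ≈ 82.92 g.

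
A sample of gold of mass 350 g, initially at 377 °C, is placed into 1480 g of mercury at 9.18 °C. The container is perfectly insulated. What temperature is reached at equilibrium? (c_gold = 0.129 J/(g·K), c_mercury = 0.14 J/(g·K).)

T_f ≈ 75.0 °C

Conservation of energy gives ΣQ = 0:
350·0.129·(T − 377) + 1480·0.14·(T − 9.18) = 0
252.35 T = 18924
T ≈ 74.99 °C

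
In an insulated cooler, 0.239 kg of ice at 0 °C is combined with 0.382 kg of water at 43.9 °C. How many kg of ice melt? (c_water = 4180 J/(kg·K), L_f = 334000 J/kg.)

Heat available from the water dropping to 0 °C: 0.382×4180×43.9 = 70098 J.
Melting all 0.239 kg of ice would need 0.239×334000 = 79826 J.
70098 J < 79826 J, so only part of the ice melts and the system sits at 0 °C.
m_melt = 70098 / L_f = 0.2099 kg.

m_melted ≈ 0.21 kg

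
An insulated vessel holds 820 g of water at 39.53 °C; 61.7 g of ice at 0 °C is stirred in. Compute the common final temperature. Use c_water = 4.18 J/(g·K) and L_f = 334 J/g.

T_f ≈ 31.2 °C

Taking heat into each body as positive, Σ m c ΔT = 0:
fusion: m_ice L_f = 61.7×334 = 20608
  warm the meltwater: 257.91 T
  water cools: 820×4.18×(T − 39.53) = 3427.6(T − 39.53)
3685.5 T = 135493 − 20608 = 114885
T ≈ 31.17 °C (positive, so assuming full melt was valid).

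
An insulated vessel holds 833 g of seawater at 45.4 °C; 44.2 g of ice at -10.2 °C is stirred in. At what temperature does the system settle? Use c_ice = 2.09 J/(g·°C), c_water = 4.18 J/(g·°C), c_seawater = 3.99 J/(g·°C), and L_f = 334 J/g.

T_f ≈ 38.5 °C

Taking heat into each body as positive, Σ m c ΔT = 0:
warm ice to 0 °C: 44.2·2.09·(0 − (-10.2)) = 942.26
  latent heat to melt: 44.2·334 = 14763
  meltwater 0→T: 44.2·4.18·T = 184.76 T
  seawater cools: 833·3.99·(T − 45.4) = 3323.7(T − 45.4)
3508.4 T = 150895 − 15705 = 135190
T ≈ 38.53 °C (positive, so assuming full melt was valid).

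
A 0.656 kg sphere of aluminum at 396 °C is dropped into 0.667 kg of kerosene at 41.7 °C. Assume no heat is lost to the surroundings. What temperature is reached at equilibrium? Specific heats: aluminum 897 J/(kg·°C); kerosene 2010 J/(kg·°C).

T_f ≈ 149.8 °C

Conservation of energy gives ΣQ = 0:
0.656·897·(T − 396) + 0.667·2010·(T − 41.7) = 0
588.43(T − 396) + 1340.7(T − 41.7) = 0
(588.43 + 1340.7) T = 588.43·396 + 1340.7·41.7
T ≈ 149.77 °C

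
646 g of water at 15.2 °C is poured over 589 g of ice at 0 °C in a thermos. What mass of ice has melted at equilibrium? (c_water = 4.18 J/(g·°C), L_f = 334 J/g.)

m_melted ≈ 123 g

Heat available from the water dropping to 0 °C: 646×4.18×15.2 = 41044 J.
To melt every bit of ice: 589×334 = 196726 J.
That's not enough to melt it all — equilibrium is at 0 °C with ice remaining.
m_melted×334 = 41044  ⇒  m_melted ≈ 122.9 g.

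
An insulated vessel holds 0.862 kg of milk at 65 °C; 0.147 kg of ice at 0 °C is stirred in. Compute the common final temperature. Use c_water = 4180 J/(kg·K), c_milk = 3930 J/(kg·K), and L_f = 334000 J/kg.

T_f ≈ 42.8 °C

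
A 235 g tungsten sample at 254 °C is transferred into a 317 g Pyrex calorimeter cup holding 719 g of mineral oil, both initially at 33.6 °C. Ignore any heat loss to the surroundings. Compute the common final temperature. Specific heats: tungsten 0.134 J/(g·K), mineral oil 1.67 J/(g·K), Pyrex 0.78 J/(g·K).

T_f is the heat-capacity-weighted average of the initial temperatures:
T_f = (31.49×254 + 1200.7×33.6 + 247.26×33.6) / (31.49 + 1200.7 + 247.26)
    = 56651 / 1479.5 ≈ 38.29 °C

T_f ≈ 38.3 °C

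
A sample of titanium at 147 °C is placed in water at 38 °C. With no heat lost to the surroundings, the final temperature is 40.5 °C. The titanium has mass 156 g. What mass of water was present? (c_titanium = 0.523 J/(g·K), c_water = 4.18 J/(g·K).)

Setting the total heat transfer to zero:
156×0.523×(40.5 − 147) + m×4.18×(40.5 − 38) = 0
10.45 m = 8689.1
m = 8689.1/10.45 ≈ 831.5 g

m ≈ 831 g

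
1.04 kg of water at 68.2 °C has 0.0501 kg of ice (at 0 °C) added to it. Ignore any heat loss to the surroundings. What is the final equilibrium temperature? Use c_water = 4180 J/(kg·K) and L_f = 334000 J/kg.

T_f ≈ 61.4 °C

Setting the total heat transfer to zero:
latent heat to melt: 0.0501×334000 = 16733; meltwater 0→T: 0.0501×4180×T = 209.42 T; water cools: 1.04×4180×(T − 68.2) = 4347.2(T − 68.2)
4556.6 T = 296479 − 16733 = 279746
T ≈ 61.39 °C — above 0 °C, consistent with complete melting.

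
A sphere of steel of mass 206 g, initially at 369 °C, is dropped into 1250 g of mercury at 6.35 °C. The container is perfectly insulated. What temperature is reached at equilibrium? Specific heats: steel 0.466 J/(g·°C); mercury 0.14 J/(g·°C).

T_f ≈ 134.8 °C

Set heat shed by the hot body equal to heat absorbed by the cold body:
206*0.466*(369 − T) = 1250*0.14*(T − 6.35)
96(369 − T) = 175(T − 6.35)
271 T = 36534  ⇒  T ≈ 134.81 °C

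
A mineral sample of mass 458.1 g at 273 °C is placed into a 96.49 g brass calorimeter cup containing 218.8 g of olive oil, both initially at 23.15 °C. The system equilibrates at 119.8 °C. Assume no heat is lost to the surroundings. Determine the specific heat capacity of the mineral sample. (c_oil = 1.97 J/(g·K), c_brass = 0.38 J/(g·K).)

c ≈ 0.644 J/(g·K)

Setting the total heat transfer to zero:
458.1·c·(119.8 − 273) + 218.8·1.97·(119.8 − 23.15) + 96.49·0.38·(119.8 − 23.15) = 0
-70181 c = -45203
c = -45203/-70181 ≈ 0.6441 J/(g·K)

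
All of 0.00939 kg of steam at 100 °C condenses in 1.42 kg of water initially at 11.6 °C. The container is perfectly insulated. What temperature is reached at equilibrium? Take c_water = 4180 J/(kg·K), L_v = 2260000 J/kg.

T_f ≈ 15.7 °C

Let T be the final temperature. ΣQ_i = 0:
condense steam: −0.00939·2260000 = −21221; condensate cools 100→T: 0.00939·4180·(T − 100) = 39.25(T − 100); original water: 5935.6(T − 11.6)
5974.9 T = 21221 + 3925 + 68853 = 93999
T ≈ 15.73 °C, under the boiling point, so the assumption holds.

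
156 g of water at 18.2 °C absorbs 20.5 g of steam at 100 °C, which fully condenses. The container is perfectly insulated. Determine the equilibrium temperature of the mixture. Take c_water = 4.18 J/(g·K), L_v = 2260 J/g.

Setting the total heat transfer to zero:
steam→water at 100 °C releases m L_v = 20.5×2260 = 46330
  condensed water 100 °C→T: 85.69(T − 100)
  water warms: 156×4.18×(T − 18.2) = 652.08(T − 18.2)
737.77 T = 46330 + 8569 + 11868 = 66767
T ≈ 90.50 °C — below 100 °C, confirming all the steam condensed.

T_f ≈ 90.5 °C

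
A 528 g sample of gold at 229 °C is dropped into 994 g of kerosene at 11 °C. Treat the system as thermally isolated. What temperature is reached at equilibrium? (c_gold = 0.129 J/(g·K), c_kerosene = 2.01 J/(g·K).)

Conservation of energy gives ΣQ = 0:
528*0.129*(T − 229) + 994*2.01*(T − 11) = 0
68.11(T − 229) + 1997.9(T − 11) = 0
2066.1 T = 37575
T ≈ 18.19 °C

T_f ≈ 18.2 °C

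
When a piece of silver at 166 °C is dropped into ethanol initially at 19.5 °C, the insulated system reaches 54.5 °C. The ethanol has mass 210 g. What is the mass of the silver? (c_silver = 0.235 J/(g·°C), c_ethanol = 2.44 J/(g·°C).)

m ≈ 684 g

Heat gained plus heat lost sum to zero:
m×0.235×(54.5 − 166) + 210×2.44×(54.5 − 19.5) = 0
-26.2 m = -17934
m = -17934/-26.2 ≈ 684.4 g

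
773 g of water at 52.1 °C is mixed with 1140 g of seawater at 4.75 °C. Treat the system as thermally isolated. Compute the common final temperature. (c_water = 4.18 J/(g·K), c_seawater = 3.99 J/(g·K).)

T_f ≈ 24.4 °C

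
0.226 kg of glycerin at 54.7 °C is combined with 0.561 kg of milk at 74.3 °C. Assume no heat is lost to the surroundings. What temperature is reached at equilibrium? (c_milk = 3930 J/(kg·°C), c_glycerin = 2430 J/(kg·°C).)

T_f ≈ 70.4 °C

Taking heat into each body as positive, Σ m c ΔT = 0:
0.561×3930×(T − 74.3) + 0.226×2430×(T − 54.7) = 0
2753.9 T = 193852
T = 193852 / 2753.9 = 70.4 °C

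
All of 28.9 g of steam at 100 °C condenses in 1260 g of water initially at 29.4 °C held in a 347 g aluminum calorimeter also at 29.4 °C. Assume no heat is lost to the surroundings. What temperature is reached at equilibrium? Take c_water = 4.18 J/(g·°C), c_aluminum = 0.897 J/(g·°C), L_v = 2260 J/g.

T_f ≈ 42.4 °C

Heat gained plus heat lost sum to zero:
condense steam: −28.9×2260 = −65314; condensate cools 100→T: 28.9×4.18×(T − 100) = 120.8(T − 100); original water: 5266.8(T − 29.4); cup: 311.26(T − 29.4)
5698.9 T = 65314 + 12080 + 163995 = 241389
T ≈ 42.36 °C (< 100 °C, so full condensation is consistent).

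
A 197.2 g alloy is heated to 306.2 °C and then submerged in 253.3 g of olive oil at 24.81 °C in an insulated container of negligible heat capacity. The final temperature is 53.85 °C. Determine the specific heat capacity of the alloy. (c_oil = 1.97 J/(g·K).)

c ≈ 0.291 J/(g·K)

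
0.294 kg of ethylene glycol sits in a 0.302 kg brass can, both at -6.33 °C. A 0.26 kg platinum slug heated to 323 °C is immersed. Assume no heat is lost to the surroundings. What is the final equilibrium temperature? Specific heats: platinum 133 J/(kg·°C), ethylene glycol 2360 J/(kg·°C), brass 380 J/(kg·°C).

Net heat exchanged in the isolated system is zero:
0.26·133·(T − 323) + 0.294·2360·(T − (-6.33)) + 0.302·380·(T − (-6.33)) = 0
34.58(T − 323) + 693.84(T − (-6.33)) + 114.76(T − (-6.33)) = 0
(34.58 + 693.84 + 114.76) T = 34.58·323 + 693.84·(-6.33) + 114.76·(-6.33)
T = 6050.9 / 843.18 = 7.18 °C

T_f ≈ 7.2 °C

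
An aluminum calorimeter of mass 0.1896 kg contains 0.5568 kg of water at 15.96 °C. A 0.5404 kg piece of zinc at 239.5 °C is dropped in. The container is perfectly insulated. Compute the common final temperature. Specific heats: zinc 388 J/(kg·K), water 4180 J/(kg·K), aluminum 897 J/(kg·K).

Conservation of energy gives ΣQ = 0:
0.5404*388*(T − 239.5) + 0.5568*4180*(T − 15.96) + 0.1896*897*(T − 15.96) = 0
2707.2 T = 90077
T ≈ 33.27 °C

T_f ≈ 33.3 °C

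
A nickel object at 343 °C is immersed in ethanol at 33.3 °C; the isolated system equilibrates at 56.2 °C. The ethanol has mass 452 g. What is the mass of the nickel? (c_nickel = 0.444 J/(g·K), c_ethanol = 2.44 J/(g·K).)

m ≈ 198 g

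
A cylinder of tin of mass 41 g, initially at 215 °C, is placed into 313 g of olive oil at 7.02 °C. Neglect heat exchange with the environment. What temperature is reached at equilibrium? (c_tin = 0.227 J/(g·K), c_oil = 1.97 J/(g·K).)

T_f ≈ 10.1 °C

Heat lost by the tin equals heat gained by the oil:
41·0.227·(215 − T) = 313·1.97·(T − 7.02)
9.307(215 − T) = 616.61(T − 7.02)
625.92 T = 6329.6  ⇒  T ≈ 10.11 °C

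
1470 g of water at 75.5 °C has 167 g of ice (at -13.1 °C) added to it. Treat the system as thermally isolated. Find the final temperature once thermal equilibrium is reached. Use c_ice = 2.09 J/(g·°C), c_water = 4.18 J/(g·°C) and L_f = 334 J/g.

T_f ≈ 59.0 °C

Conservation of energy gives ΣQ = 0:
ice -13.1→0 °C: 167·2.09·13.1 = 4572.3
  latent heat to melt: 167·334 = 55778
  meltwater 0→T: 167·4.18·T = 698.06 T
  water cools: 1470·4.18·(T − 75.5) = 6144.6(T − 75.5)
6842.7 T = 463917 − 60350 = 403567
T ≈ 58.98 °C — above 0 °C, consistent with complete melting.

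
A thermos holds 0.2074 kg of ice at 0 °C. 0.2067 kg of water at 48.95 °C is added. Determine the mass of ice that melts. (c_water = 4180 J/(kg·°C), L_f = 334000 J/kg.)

m_melted ≈ 0.127 kg

Cooling the water to 0 °C releases 0.2067·4180·48.95 = 42293 J.
Melting all 0.2074 kg of ice would need 0.2074·334000 = 69272 J.
That's not enough to melt it all — equilibrium is at 0 °C with ice remaining.
Mass melted = 42293/334000 ≈ 0.1266 kg.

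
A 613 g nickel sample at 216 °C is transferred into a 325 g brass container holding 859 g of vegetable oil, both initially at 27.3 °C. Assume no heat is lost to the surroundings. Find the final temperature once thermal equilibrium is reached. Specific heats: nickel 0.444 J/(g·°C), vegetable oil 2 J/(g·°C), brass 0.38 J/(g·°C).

T_f is the heat-capacity-weighted average of the initial temperatures:
T_f = (272.17*216 + 1718*27.3 + 123.5*27.3) / (272.17 + 1718 + 123.5)
    = 109062 / 2113.7 ≈ 51.60 °C

T_f ≈ 51.6 °C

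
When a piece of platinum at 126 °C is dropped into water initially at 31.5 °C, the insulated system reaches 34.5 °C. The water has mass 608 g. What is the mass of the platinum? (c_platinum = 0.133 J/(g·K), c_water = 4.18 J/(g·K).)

m ≈ 627 g

Net heat exchanged in the isolated system is zero:
m×0.133×(34.5 − 126) + 608×4.18×(34.5 − 31.5) = 0
-12.17 m = -7624.3
m = -7624.3/-12.17 ≈ 626.5 g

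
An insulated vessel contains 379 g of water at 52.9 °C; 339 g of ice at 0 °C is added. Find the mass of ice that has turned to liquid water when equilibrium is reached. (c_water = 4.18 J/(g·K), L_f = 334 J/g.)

m_melted ≈ 251 g

Heat available from the water dropping to 0 °C: 379×4.18×52.9 = 83805 J.
To melt every bit of ice: 339×334 = 113226 J.
That's not enough to melt it all — equilibrium is at 0 °C with ice remaining.
m_melt = 83805 / L_f = 250.9 g.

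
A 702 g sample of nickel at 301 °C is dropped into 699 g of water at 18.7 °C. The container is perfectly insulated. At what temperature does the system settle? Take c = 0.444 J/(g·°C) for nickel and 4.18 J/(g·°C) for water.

T_f = Σ m_i c_i T_i / Σ m_i c_i:
T_f = (311.69×301 + 2921.8×18.7) / (311.69 + 2921.8)
    = 148456 / 3233.5 ≈ 45.91 °C

T_f ≈ 45.9 °C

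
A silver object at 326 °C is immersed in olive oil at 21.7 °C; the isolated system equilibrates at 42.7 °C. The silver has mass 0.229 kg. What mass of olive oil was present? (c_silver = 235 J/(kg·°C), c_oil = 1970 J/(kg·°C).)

Taking heat into each body as positive, Σ m c ΔT = 0:
0.229·235·(42.7 − 326) + m·1970·(42.7 − 21.7) = 0
41370 m = 15246
m = 15246/41370 ≈ 0.3685 kg

m ≈ 0.369 kg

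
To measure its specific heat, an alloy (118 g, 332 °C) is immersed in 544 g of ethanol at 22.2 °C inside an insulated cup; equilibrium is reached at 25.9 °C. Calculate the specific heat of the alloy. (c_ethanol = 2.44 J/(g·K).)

c ≈ 0.136 J/(g·K)

Conservation of energy gives ΣQ = 0:
118×c×(25.9 − 332) + 544×2.44×(25.9 − 22.2) = 0
-36120 c = -4911.2
c = -4911.2/-36120 ≈ 0.136 J/(g·K)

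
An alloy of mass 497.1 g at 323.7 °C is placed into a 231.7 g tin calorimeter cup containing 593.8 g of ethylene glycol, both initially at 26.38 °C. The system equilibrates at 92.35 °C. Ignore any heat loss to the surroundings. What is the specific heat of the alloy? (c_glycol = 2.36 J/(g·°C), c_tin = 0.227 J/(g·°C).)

c ≈ 0.834 J/(g·°C)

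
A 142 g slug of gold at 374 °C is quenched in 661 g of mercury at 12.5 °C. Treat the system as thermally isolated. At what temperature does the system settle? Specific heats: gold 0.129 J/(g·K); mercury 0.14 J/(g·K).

T_f ≈ 72.2 °C

Set heat shed by the hot body equal to heat absorbed by the cold body:
142*0.129*(374 − T) = 661*0.14*(T − 12.5)
18.32(374 − T) = 92.54(T − 12.5)
110.86 T = 8007.7  ⇒  T ≈ 72.23 °C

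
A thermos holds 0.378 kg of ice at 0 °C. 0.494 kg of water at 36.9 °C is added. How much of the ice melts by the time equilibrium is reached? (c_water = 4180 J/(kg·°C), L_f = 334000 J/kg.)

m_melted ≈ 0.228 kg

Heat available from the water dropping to 0 °C: 0.494·4180·36.9 = 76196 J.
Melting all 0.378 kg of ice would need 0.378·334000 = 126252 J.
76196 J < 126252 J, so only part of the ice melts and the system sits at 0 °C.
m_melt = 76196 / L_f = 0.2281 kg.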